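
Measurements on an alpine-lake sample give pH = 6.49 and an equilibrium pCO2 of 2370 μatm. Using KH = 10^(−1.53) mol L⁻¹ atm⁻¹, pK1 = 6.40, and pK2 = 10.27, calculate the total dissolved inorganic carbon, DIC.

[CO2*] = KH · pCO2 = 10^(−1.53) × 2370×10^-6 = 6.994×10^-5 mol/L
α₀ = 1/(1 + K1/[H⁺] + K1K2/[H⁺]²) = 1/(1 + 10^+0.09 + 10^-3.69) = 0.4483
DIC = [CO2*]/α₀ = 6.994×10^-5 / 0.4483 = 0.156 mmol/L

DIC = 0.156 mmol/L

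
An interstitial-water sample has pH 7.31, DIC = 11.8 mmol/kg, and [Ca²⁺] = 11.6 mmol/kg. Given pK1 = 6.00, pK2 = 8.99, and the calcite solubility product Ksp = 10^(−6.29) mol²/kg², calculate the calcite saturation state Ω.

α₂ = 1 / (1 + [H⁺]/K2 + [H⁺]²/(K1K2)) = 1 / (1 + 10^+1.68 + 10^+0.37)
   = 1 / (1 + 47.863 + 2.3442) = 1/51.207 = 0.01953
[CO3²⁻] = α₂ × DIC = 0.01953 × 11.8 = 0.2304 mmol/kg
Ksp = 10^(−6.29) = 5.129×10^-7
Ω = [Ca²⁺][CO3²⁻]/Ksp = (11.6×10^-3)(2.304×10^-4) / 5.129×10^-7 = 5.21

Ω = 5.21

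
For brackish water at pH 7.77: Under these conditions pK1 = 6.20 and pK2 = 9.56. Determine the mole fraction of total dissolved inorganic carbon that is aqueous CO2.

α₀ = 1 / (1 + K1/[H⁺] + K1K2/[H⁺]²) = 1 / (1 + 10^+1.57 + 10^-0.22)
   = 1 / (1 + 37.154 + 0.60256) = 1/38.756 = 0.02580

α₀ = 0.0258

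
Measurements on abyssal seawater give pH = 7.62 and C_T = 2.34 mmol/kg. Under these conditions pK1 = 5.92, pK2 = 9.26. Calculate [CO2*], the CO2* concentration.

α₀ = 1 / (1 + K1/[H⁺] + K1K2/[H⁺]²) = 1 / (1 + 10^+1.70 + 10^+0.06)
   = 1 / (1 + 50.119 + 1.1482) = 1/52.267 = 0.01913
[CO2*] = α₀ × DIC = 0.01913 × 2.34 = 0.0448 mmol/kg

[CO2*] = 0.0448 mmol/kg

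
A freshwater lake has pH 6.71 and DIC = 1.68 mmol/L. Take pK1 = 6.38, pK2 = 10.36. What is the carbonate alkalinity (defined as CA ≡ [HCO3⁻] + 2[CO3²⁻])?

CA = 1.14 mmol/L

CA = [HCO3⁻] + 2[CO3²⁻] = (α₁ + 2α₂)·DIC
At pH 6.71: [H⁺]/K1 = 10^-0.33 = 0.46774, K2/[H⁺] = 10^-3.65 = 0.00022387
α₁ = 1/(1 + 0.46774 + 0.00022387) = 1/1.4680 = 0.6812; α₂ = α₁·K2/[H⁺] = 0.0001525
α₁ + 2α₂ = 0.6815
CA = 0.6815 × 1.68 = 1.14 mmol/L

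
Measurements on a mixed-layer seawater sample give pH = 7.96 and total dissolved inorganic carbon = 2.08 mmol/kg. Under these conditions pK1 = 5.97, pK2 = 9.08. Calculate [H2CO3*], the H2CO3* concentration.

α₀ = 1 / (1 + K1/[H⁺] + K1K2/[H⁺]²) = 1 / (1 + 10^+1.99 + 10^+0.87)
   = 1 / (1 + 97.724 + 7.4131) = 1/106.14 = 0.009422
[CO2*] = α₀ × DIC = 0.009422 × 2.08 = 0.0196 mmol/kg = 19.6 μmol/kg

[CO2*] = 19.6 μmol/kg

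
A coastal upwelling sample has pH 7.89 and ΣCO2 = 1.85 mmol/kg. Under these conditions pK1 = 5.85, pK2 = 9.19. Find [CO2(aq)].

[CO2*] = 15.9 μmol/kg

α₀ = 1 / (1 + K1/[H⁺] + K1K2/[H⁺]²) = 1 / (1 + 10^+2.04 + 10^+0.74)
   = 1 / (1 + 109.65 + 5.4954) = 1/116.14 = 0.008610
[CO2*] = α₀ × DIC = 0.008610 × 1.85 = 0.0159 mmol/kg = 15.9 μmol/kg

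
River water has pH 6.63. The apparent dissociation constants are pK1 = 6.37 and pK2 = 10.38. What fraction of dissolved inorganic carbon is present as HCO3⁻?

α₁ = 0.645

α₁ = 1 / (1 + [H⁺]/K1 + K2/[H⁺]) = 1 / (1 + 10^-0.26 + 10^-3.75)
   = 1 / (1 + 0.54954 + 0.00017783) = 1/1.5497 = 0.6453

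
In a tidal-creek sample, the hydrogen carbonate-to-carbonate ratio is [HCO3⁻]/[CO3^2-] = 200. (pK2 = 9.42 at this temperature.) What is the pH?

From K2 = [H⁺][CO3^2-]/[HCO3⁻]:  pH = pK2 − log₁₀([HCO3⁻]/[CO3^2-])
log₁₀(200) = +2.301
pH = 9.42 − (+2.301) = 7.12

pH = 7.12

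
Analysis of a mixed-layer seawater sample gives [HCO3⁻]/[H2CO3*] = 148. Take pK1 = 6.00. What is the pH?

pH = 8.17

From K1 = [H⁺][HCO3⁻]/[H2CO3*]:  pH = pK1 + log₁₀([HCO3⁻]/[H2CO3*])
log₁₀(148) = +2.170
pH = 6.00 + (+2.170) = 8.17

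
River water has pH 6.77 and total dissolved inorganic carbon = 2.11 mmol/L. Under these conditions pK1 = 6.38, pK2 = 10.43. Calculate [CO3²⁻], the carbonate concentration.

α₂ = 1 / (1 + [H⁺]/K2 + [H⁺]²/(K1K2)) = 1 / (1 + 10^+3.66 + 10^+3.27)
   = 1 / (1 + 4570.9 + 1862.1) = 1/6434.0 = 0.0001554
[CO3²⁻] = α₂ × DIC = 0.0001554 × 2.11 = 0.000328 mmol/L = 0.328 μmol/L

[CO3²⁻] = 0.328 μmol/L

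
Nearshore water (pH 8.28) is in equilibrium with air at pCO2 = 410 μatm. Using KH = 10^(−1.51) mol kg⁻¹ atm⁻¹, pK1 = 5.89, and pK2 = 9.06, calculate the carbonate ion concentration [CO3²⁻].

[CO3²⁻] = 0.516 mmol/kg

[CO2*] = KH · pCO2 = 10^(−1.51) × 410×10^-6 = 1.267×10^-5 mol/kg
α₀ = 1/(1 + K1/[H⁺] + K1K2/[H⁺]²) = 1/(1 + 10^+2.39 + 10^+1.61) = 0.003482
DIC = [CO2*]/α₀ = 1.267×10^-5 / 0.003482 = 3.639 mmol/kg
[CO3²⁻] = α₂·DIC; α₂ = 0.1418, so [CO3²⁻] = 0.1418 × 3.639 = 0.516 mmol/kg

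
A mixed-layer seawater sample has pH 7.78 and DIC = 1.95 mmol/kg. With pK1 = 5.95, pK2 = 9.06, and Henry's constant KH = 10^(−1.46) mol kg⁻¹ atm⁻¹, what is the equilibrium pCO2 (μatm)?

α₀ = 1 / (1 + K1/[H⁺] + K1K2/[H⁺]²) = 1 / (1 + 10^+1.83 + 10^+0.55)
   = 1 / (1 + 67.608 + 3.5481) = 1/72.156 = 0.01386
[CO2*] = α₀ × DIC = 0.01386 × 1.95 = 0.02702 mmol/kg
pCO2 = [CO2*]/KH = 2.702×10^-5 / 3.467×10^-2 = 779 μatm

pCO2 = 779 μatm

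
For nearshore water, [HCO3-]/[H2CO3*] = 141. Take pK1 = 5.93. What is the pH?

From K1 = [H⁺][HCO3-]/[H2CO3*]:  pH = pK1 + log₁₀([HCO3-]/[H2CO3*])
log₁₀(141) = +2.149
pH = 5.93 + (+2.149) = 8.08

pH = 8.08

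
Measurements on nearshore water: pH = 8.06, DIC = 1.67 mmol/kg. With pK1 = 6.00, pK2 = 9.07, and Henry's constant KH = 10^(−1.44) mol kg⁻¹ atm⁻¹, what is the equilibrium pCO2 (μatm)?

α₀ = 1 / (1 + K1/[H⁺] + K1K2/[H⁺]²) = 1 / (1 + 10^+2.06 + 10^+1.05)
   = 1 / (1 + 114.82 + 11.220) = 1/127.04 = 0.007872
[CO2*] = α₀ × DIC = 0.007872 × 1.67 = 0.01315 mmol/kg = 13.15 μmol/kg
pCO2 = [CO2*]/KH = 1.315×10^-5 / 3.631×10^-2 = 362 μatm

pCO2 = 362 μatm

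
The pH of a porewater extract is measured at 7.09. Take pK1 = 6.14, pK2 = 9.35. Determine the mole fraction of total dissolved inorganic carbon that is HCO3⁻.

α₁ = 0.895

α₁ = 1 / (1 + [H⁺]/K1 + K2/[H⁺]) = 1 / (1 + 10^-0.95 + 10^-2.26)
   = 1 / (1 + 0.11220 + 0.0054954) = 1/1.1177 = 0.8947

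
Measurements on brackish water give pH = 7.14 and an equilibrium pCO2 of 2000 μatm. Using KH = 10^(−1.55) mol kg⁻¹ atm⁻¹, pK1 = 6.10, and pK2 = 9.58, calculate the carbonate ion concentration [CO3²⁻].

[CO3²⁻] = 2.24 μmol/kg

[CO2*] = KH · pCO2 = 10^(−1.55) × 2000×10^-6 = 5.637×10^-5 mol/kg
α₀ = 1/(1 + K1/[H⁺] + K1K2/[H⁺]²) = 1/(1 + 10^+1.04 + 10^-1.40) = 0.08330
DIC = [CO2*]/α₀ = 5.637×10^-5 / 0.08330 = 0.6767 mmol/kg
[CO3²⁻] = α₂·DIC; α₂ = 0.003316, so [CO3²⁻] = 0.003316 × 0.6767 = 0.00224 mmol/kg = 2.24 μmol/kg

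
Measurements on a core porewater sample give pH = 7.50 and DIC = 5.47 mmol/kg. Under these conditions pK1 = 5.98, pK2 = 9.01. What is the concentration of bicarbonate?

α₁ = 1 / (1 + [H⁺]/K1 + K2/[H⁺]) = 1 / (1 + 10^-1.52 + 10^-1.51)
   = 1 / (1 + 0.030200 + 0.030903) = 1/1.0611 = 0.9424
[HCO3⁻] = α₁ × DIC = 0.9424 × 5.47 = 5.16 mmol/kg

[HCO3⁻] = 5.16 mmol/kg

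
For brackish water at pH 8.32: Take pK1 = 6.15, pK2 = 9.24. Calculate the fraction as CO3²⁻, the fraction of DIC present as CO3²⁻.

α₂ = 0.107

α₂ = 1 / (1 + [H⁺]/K2 + [H⁺]²/(K1K2)) = 1 / (1 + 10^+0.92 + 10^-1.25)
   = 1 / (1 + 8.3176 + 0.056234) = 1/9.3739 = 0.1067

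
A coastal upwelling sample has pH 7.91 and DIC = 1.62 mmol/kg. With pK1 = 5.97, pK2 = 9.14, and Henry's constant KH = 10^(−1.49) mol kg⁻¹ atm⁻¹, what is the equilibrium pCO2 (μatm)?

α₀ = 1 / (1 + K1/[H⁺] + K1K2/[H⁺]²) = 1 / (1 + 10^+1.94 + 10^+0.71)
   = 1 / (1 + 87.096 + 5.1286) = 1/93.225 = 0.01073
[CO2*] = α₀ × DIC = 0.01073 × 1.62 = 0.01738 mmol/kg = 17.38 μmol/kg
pCO2 = [CO2*]/KH = 1.738×10^-5 / 3.236×10^-2 = 537 μatm

pCO2 = 537 μatm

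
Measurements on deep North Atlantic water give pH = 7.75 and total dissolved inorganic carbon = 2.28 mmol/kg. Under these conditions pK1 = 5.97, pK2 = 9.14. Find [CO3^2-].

α₂ = 1 / (1 + [H⁺]/K2 + [H⁺]²/(K1K2)) = 1 / (1 + 10^+1.39 + 10^-0.39)
   = 1 / (1 + 24.547 + 0.40738) = 1/25.954 = 0.03853
[CO3²⁻] = α₂ × DIC = 0.03853 × 2.28 = 0.0878 mmol/kg

[CO3²⁻] = 0.0878 mmol/kg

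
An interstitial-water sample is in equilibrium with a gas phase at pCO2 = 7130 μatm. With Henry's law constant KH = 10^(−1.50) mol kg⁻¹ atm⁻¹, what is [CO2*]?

[CO2*] = 225 μmol/kg

KH = 10^(−1.50) = 3.162×10^-2 mol kg⁻¹ atm⁻¹
[CO2*] = KH · pCO2 = 3.162×10^-2 × 7130×10^-6 atm = 2.25×10^-4 mol/kg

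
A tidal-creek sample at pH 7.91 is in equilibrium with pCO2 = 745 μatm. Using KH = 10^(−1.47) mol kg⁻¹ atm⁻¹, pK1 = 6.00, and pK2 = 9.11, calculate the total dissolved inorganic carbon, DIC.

DIC = 2.21 mmol/kg

[CO2*] = KH · pCO2 = 10^(−1.47) × 745×10^-6 = 2.524×10^-5 mol/kg
α₀ = 1/(1 + K1/[H⁺] + K1K2/[H⁺]²) = 1/(1 + 10^+1.91 + 10^+0.71) = 0.01144
DIC = [CO2*]/α₀ = 2.524×10^-5 / 0.01144 = 2.21 mmol/kg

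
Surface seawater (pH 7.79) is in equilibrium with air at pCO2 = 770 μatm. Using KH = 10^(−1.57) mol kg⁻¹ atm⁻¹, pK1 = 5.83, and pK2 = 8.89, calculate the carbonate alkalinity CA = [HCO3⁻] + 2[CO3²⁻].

[CO2*] = KH · pCO2 = 10^(−1.57) × 770×10^-6 = 2.072×10^-5 mol/kg
α₀ = 1/(1 + K1/[H⁺] + K1K2/[H⁺]²) = 1/(1 + 10^+1.96 + 10^+0.86) = 0.01006
DIC = [CO2*]/α₀ = 2.072×10^-5 / 0.01006 = 2.061 mmol/kg
CA = (α₁ + 2α₂)·DIC = (0.9171 + 2×0.07285) × 2.061 = 2.19 mmol/kg

CA = 2.19 mmol/kg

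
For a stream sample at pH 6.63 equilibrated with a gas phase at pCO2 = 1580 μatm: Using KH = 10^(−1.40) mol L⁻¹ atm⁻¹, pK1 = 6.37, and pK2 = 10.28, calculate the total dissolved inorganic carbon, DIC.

[CO2*] = KH · pCO2 = 10^(−1.40) × 1580×10^-6 = 6.290×10^-5 mol/L
α₀ = 1/(1 + K1/[H⁺] + K1K2/[H⁺]²) = 1/(1 + 10^+0.26 + 10^-3.39) = 0.3546
DIC = [CO2*]/α₀ = 6.290×10^-5 / 0.3546 = 0.177 mmol/L

DIC = 0.177 mmol/L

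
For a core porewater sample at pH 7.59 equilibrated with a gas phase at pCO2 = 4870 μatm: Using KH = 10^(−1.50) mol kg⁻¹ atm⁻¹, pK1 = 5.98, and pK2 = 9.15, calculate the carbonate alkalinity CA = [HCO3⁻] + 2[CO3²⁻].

CA = 6.62 mmol/kg

[CO2*] = KH · pCO2 = 10^(−1.50) × 4870×10^-6 = 1.540×10^-4 mol/kg
α₀ = 1/(1 + K1/[H⁺] + K1K2/[H⁺]²) = 1/(1 + 10^+1.61 + 10^+0.05) = 0.02333
DIC = [CO2*]/α₀ = 1.540×10^-4 / 0.02333 = 6.601 mmol/kg
CA = (α₁ + 2α₂)·DIC = (0.9505 + 2×0.02618) × 6.601 = 6.62 mmol/kg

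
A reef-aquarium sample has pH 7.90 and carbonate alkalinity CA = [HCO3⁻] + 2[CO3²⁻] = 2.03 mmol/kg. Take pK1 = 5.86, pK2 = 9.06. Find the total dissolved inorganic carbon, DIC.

DIC = 1.92 mmol/kg

CA = [HCO3⁻] + 2[CO3²⁻] = (α₁ + 2α₂)·DIC
At pH 7.90: [H⁺]/K1 = 10^-2.04 = 0.0091201, K2/[H⁺] = 10^-1.16 = 0.069183
α₁ = 1/(1 + 0.0091201 + 0.069183) = 1/1.0783 = 0.9274; α₂ = α₁·K2/[H⁺] = 0.06416
α₁ + 2α₂ = 1.0557
DIC = CA / (α₁ + 2α₂) = 2.03 / 1.0557 = 1.92 mmol/kg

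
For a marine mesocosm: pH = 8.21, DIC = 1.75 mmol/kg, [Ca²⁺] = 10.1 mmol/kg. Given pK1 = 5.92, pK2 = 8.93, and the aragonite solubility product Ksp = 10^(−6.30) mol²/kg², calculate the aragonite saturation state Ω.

Ω = 5.62

α₂ = 1 / (1 + [H⁺]/K2 + [H⁺]²/(K1K2)) = 1 / (1 + 10^+0.72 + 10^-1.57)
   = 1 / (1 + 5.2481 + 0.026915) = 1/6.2750 = 0.1594
[CO3²⁻] = α₂ × DIC = 0.1594 × 1.75 = 0.2789 mmol/kg
Ksp = 10^(−6.30) = 5.012×10^-7
Ω = [Ca²⁺][CO3²⁻]/Ksp = (10.1×10^-3)(2.789×10^-4) / 5.012×10^-7 = 5.62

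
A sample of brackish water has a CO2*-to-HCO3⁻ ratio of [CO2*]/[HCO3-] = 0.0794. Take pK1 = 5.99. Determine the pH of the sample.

From K1 = [H⁺][HCO3-]/[CO2*]:  pH = pK1 − log₁₀([CO2*]/[HCO3-])
log₁₀(0.0794) = -1.100
pH = 5.99 − (-1.100) = 7.09

pH = 7.09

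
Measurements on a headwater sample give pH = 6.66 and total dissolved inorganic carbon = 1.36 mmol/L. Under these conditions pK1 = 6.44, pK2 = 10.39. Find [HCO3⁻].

α₁ = 1 / (1 + [H⁺]/K1 + K2/[H⁺]) = 1 / (1 + 10^-0.22 + 10^-3.73)
   = 1 / (1 + 0.60256 + 0.00018621) = 1/1.6027 = 0.6239
[HCO3⁻] = α₁ × DIC = 0.6239 × 1.36 = 0.849 mmol/L

[HCO3⁻] = 0.849 mmol/L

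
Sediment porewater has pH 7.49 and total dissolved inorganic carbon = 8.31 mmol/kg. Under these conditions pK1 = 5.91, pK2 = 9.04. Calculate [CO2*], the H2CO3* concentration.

α₀ = 1 / (1 + K1/[H⁺] + K1K2/[H⁺]²) = 1 / (1 + 10^+1.58 + 10^+0.03)
   = 1 / (1 + 38.019 + 1.0715) = 1/40.090 = 0.02494
[CO2*] = α₀ × DIC = 0.02494 × 8.31 = 0.207 mmol/kg

[CO2*] = 0.207 mmol/kg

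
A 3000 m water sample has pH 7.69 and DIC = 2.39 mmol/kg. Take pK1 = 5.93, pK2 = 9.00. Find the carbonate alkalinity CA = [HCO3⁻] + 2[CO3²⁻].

CA = [HCO3⁻] + 2[CO3²⁻] = (α₁ + 2α₂)·DIC
At pH 7.69: [H⁺]/K1 = 10^-1.76 = 0.017378, K2/[H⁺] = 10^-1.31 = 0.048978
α₁ = 1/(1 + 0.017378 + 0.048978) = 1/1.0664 = 0.9378; α₂ = α₁·K2/[H⁺] = 0.04593
α₁ + 2α₂ = 1.0296
CA = 1.0296 × 2.39 = 2.46 mmol/kg

CA = 2.46 mmol/kg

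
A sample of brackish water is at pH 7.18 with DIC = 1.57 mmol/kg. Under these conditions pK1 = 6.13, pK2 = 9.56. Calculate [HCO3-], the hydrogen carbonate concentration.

[HCO3⁻] = 1.44 mmol/kg

α₁ = 1 / (1 + [H⁺]/K1 + K2/[H⁺]) = 1 / (1 + 10^-1.05 + 10^-2.38)
   = 1 / (1 + 0.089125 + 0.0041687) = 1/1.0933 = 0.9147
[HCO3⁻] = α₁ × DIC = 0.9147 × 1.57 = 1.44 mmol/kg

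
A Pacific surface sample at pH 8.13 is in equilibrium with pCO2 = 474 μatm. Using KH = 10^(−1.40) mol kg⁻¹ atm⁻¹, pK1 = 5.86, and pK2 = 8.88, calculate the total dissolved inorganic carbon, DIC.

[CO2*] = KH · pCO2 = 10^(−1.40) × 474×10^-6 = 1.887×10^-5 mol/kg
α₀ = 1/(1 + K1/[H⁺] + K1K2/[H⁺]²) = 1/(1 + 10^+2.27 + 10^+1.52) = 0.004539
DIC = [CO2*]/α₀ = 1.887×10^-5 / 0.004539 = 4.16 mmol/kg

DIC = 4.16 mmol/kg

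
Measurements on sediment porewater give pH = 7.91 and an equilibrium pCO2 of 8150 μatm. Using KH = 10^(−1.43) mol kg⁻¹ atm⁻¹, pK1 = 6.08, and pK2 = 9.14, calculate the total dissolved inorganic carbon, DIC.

DIC = 22.0 mmol/kg

[CO2*] = KH · pCO2 = 10^(−1.43) × 8150×10^-6 = 3.028×10^-4 mol/kg
α₀ = 1/(1 + K1/[H⁺] + K1K2/[H⁺]²) = 1/(1 + 10^+1.83 + 10^+0.60) = 0.01378
DIC = [CO2*]/α₀ = 3.028×10^-4 / 0.01378 = 22.0 mmol/kg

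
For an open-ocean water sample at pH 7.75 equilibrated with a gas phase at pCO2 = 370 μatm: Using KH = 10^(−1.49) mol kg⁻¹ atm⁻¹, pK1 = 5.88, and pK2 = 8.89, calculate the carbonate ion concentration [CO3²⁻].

[CO3²⁻] = 0.0643 mmol/kg

[CO2*] = KH · pCO2 = 10^(−1.49) × 370×10^-6 = 1.197×10^-5 mol/kg
α₀ = 1/(1 + K1/[H⁺] + K1K2/[H⁺]²) = 1/(1 + 10^+1.87 + 10^+0.73) = 0.01242
DIC = [CO2*]/α₀ = 1.197×10^-5 / 0.01242 = 0.9638 mmol/kg
[CO3²⁻] = α₂·DIC; α₂ = 0.06671, so [CO3²⁻] = 0.06671 × 0.9638 = 0.0643 mmol/kg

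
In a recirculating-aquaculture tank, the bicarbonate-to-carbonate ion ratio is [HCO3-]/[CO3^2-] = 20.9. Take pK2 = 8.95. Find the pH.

pH = 7.63

From K2 = [H⁺][CO3^2-]/[HCO3-]:  pH = pK2 − log₁₀([HCO3-]/[CO3^2-])
log₁₀(20.9) = +1.320
pH = 8.95 − (+1.320) = 7.63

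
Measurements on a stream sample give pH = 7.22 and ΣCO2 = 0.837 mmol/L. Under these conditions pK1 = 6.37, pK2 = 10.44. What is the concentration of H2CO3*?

[CO2*] = 0.104 mmol/L

α₀ = 1 / (1 + K1/[H⁺] + K1K2/[H⁺]²) = 1 / (1 + 10^+0.85 + 10^-2.37)
   = 1 / (1 + 7.0795 + 0.0042658) = 1/8.0837 = 0.1237
[CO2*] = α₀ × DIC = 0.1237 × 0.837 = 0.104 mmol/L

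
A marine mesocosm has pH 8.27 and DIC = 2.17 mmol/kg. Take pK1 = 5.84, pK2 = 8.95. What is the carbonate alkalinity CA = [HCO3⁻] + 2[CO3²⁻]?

CA = 2.54 mmol/kg

CA = [HCO3⁻] + 2[CO3²⁻] = (α₁ + 2α₂)·DIC
At pH 8.27: [H⁺]/K1 = 10^-2.43 = 0.0037154, K2/[H⁺] = 10^-0.68 = 0.20893
α₁ = 1/(1 + 0.0037154 + 0.20893) = 1/1.2126 = 0.8246; α₂ = α₁·K2/[H⁺] = 0.1723
α₁ + 2α₂ = 1.1692
CA = 1.1692 × 2.17 = 2.54 mmol/kg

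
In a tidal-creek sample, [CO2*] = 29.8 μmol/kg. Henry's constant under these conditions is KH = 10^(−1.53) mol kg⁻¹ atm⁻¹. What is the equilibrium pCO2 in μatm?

KH = 10^(−1.53) = 2.951×10^-2 mol kg⁻¹ atm⁻¹
pCO2 = [CO2*]/KH = 29.8×10^-6 / 2.951×10^-2 = 1.01×10^-3 atm = 1010 μatm

pCO2 = 1010 μatm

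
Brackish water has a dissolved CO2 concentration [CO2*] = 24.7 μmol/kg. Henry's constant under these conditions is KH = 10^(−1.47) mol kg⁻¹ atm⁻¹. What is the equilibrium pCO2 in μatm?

KH = 10^(−1.47) = 3.388×10^-2 mol kg⁻¹ atm⁻¹
pCO2 = [CO2*]/KH = 24.7×10^-6 / 3.388×10^-2 = 7.29×10^-4 atm = 729 μatm

pCO2 = 729 μatm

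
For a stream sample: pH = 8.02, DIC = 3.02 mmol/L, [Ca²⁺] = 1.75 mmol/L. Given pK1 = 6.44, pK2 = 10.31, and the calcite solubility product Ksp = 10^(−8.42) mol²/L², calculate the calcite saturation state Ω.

α₂ = 1 / (1 + [H⁺]/K2 + [H⁺]²/(K1K2)) = 1 / (1 + 10^+2.29 + 10^+0.71)
   = 1 / (1 + 194.98 + 5.1286) = 1/201.11 = 0.004972
[CO3²⁻] = α₂ × DIC = 0.004972 × 3.02 = 0.01502 mmol/L = 15.02 μmol/L
Ksp = 10^(−8.42) = 3.802×10^-9
Ω = [Ca²⁺][CO3²⁻]/Ksp = (1.75×10^-3)(1.502×10^-5) / 3.802×10^-9 = 6.91

Ω = 6.91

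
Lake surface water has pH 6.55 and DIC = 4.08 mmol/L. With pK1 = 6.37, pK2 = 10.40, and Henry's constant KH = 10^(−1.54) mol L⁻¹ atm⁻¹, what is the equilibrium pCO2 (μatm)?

α₀ = 1 / (1 + K1/[H⁺] + K1K2/[H⁺]²) = 1 / (1 + 10^+0.18 + 10^-3.67)
   = 1 / (1 + 1.5136 + 0.00021380) = 1/2.5138 = 0.3978
[CO2*] = α₀ × DIC = 0.3978 × 4.08 = 1.623 mmol/L
pCO2 = [CO2*]/KH = 1.623×10^-3 / 2.884×10^-2 = 5.63×10^4 μatm

pCO2 = 5.63×10^4 μatm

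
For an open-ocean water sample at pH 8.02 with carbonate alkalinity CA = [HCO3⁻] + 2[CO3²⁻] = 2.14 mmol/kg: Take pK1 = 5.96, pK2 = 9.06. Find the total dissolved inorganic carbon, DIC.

DIC = 1.99 mmol/kg

CA = [HCO3⁻] + 2[CO3²⁻] = (α₁ + 2α₂)·DIC
At pH 8.02: [H⁺]/K1 = 10^-2.06 = 0.0087096, K2/[H⁺] = 10^-1.04 = 0.091201
α₁ = 1/(1 + 0.0087096 + 0.091201) = 1/1.0999 = 0.9092; α₂ = α₁·K2/[H⁺] = 0.08292
α₁ + 2α₂ = 1.0750
DIC = CA / (α₁ + 2α₂) = 2.14 / 1.0750 = 1.99 mmol/kg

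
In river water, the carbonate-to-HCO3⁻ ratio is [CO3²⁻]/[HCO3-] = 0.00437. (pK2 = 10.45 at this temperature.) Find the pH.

From K2 = [H⁺][CO3²⁻]/[HCO3-]:  pH = pK2 + log₁₀([CO3²⁻]/[HCO3-])
log₁₀(0.00437) = -2.360
pH = 10.45 + (-2.360) = 8.09

pH = 8.09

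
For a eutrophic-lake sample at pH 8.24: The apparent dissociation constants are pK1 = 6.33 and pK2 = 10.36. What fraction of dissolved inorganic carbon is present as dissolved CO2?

α₀ = 0.0121

α₀ = 1 / (1 + K1/[H⁺] + K1K2/[H⁺]²) = 1 / (1 + 10^+1.91 + 10^-0.21)
   = 1 / (1 + 81.283 + 0.61660) = 1/82.900 = 0.01206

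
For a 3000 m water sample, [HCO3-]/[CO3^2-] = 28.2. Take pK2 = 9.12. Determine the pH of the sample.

pH = 7.67

From K2 = [H⁺][CO3^2-]/[HCO3-]:  pH = pK2 − log₁₀([HCO3-]/[CO3^2-])
log₁₀(28.2) = +1.450
pH = 9.12 − (+1.450) = 7.67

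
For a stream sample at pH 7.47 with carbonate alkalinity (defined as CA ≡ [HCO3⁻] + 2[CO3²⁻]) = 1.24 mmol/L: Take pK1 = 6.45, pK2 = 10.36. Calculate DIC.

DIC = 1.36 mmol/L

CA = [HCO3⁻] + 2[CO3²⁻] = (α₁ + 2α₂)·DIC
At pH 7.47: [H⁺]/K1 = 10^-1.02 = 0.095499, K2/[H⁺] = 10^-2.89 = 0.0012882
α₁ = 1/(1 + 0.095499 + 0.0012882) = 1/1.0968 = 0.9118; α₂ = α₁·K2/[H⁺] = 0.001175
α₁ + 2α₂ = 0.9141
DIC = CA / (α₁ + 2α₂) = 1.24 / 0.9141 = 1.36 mmol/L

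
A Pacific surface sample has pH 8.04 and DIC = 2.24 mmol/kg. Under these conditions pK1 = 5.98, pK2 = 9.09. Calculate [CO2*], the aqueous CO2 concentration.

[CO2*] = 17.8 μmol/kg

α₀ = 1 / (1 + K1/[H⁺] + K1K2/[H⁺]²) = 1 / (1 + 10^+2.06 + 10^+1.01)
   = 1 / (1 + 114.82 + 10.233) = 1/126.05 = 0.007933
[CO2*] = α₀ × DIC = 0.007933 × 2.24 = 0.0178 mmol/kg = 17.8 μmol/kg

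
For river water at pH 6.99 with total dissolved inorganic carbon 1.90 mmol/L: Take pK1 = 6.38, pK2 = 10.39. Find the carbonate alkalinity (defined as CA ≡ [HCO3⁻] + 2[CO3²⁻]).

CA = [HCO3⁻] + 2[CO3²⁻] = (α₁ + 2α₂)·DIC
At pH 6.99: [H⁺]/K1 = 10^-0.61 = 0.24547, K2/[H⁺] = 10^-3.40 = 0.00039811
α₁ = 1/(1 + 0.24547 + 0.00039811) = 1/1.2459 = 0.8027; α₂ = α₁·K2/[H⁺] = 0.0003195
α₁ + 2α₂ = 0.8033
CA = 0.8033 × 1.90 = 1.53 mmol/L

CA = 1.53 mmol/L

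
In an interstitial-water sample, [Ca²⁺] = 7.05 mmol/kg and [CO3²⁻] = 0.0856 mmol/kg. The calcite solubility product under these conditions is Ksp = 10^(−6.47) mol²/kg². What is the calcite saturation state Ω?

Ksp = 10^(−6.47) = 3.388×10^-7
Ω = [Ca²⁺][CO3²⁻]/Ksp = (7.05×10^-3)(0.0856×10^-3) / 3.388×10^-7 = 1.78

Ω = 1.78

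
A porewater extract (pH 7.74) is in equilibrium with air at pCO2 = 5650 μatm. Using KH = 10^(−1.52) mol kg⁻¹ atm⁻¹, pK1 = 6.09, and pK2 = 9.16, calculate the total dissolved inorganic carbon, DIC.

[CO2*] = KH · pCO2 = 10^(−1.52) × 5650×10^-6 = 1.706×10^-4 mol/kg
α₀ = 1/(1 + K1/[H⁺] + K1K2/[H⁺]²) = 1/(1 + 10^+1.65 + 10^+0.23) = 0.02111
DIC = [CO2*]/α₀ = 1.706×10^-4 / 0.02111 = 8.08 mmol/kg

DIC = 8.08 mmol/kg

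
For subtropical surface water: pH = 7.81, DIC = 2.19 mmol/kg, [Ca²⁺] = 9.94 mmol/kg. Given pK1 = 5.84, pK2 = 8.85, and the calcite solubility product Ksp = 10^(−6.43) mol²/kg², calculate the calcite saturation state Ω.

α₂ = 1 / (1 + [H⁺]/K2 + [H⁺]²/(K1K2)) = 1 / (1 + 10^+1.04 + 10^-0.93)
   = 1 / (1 + 10.965 + 0.11749) = 1/12.082 = 0.08277
[CO3²⁻] = α₂ × DIC = 0.08277 × 2.19 = 0.1813 mmol/kg
Ksp = 10^(−6.43) = 3.715×10^-7
Ω = [Ca²⁺][CO3²⁻]/Ksp = (9.94×10^-3)(1.813×10^-4) / 3.715×10^-7 = 4.85

Ω = 4.85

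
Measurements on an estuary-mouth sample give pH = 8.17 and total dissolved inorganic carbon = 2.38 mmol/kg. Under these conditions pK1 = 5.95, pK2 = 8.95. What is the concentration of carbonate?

[CO3²⁻] = 0.337 mmol/kg

α₂ = 1 / (1 + [H⁺]/K2 + [H⁺]²/(K1K2)) = 1 / (1 + 10^+0.78 + 10^-1.44)
   = 1 / (1 + 6.0256 + 0.036308) = 1/7.0619 = 0.1416
[CO3²⁻] = α₂ × DIC = 0.1416 × 2.38 = 0.337 mmol/kg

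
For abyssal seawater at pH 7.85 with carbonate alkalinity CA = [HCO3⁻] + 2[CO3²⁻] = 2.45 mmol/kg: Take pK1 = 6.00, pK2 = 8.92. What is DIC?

CA = [HCO3⁻] + 2[CO3²⁻] = (α₁ + 2α₂)·DIC
At pH 7.85: [H⁺]/K1 = 10^-1.85 = 0.014125, K2/[H⁺] = 10^-1.07 = 0.085114
α₁ = 1/(1 + 0.014125 + 0.085114) = 1/1.0992 = 0.9097; α₂ = α₁·K2/[H⁺] = 0.07743
α₁ + 2α₂ = 1.0646
DIC = CA / (α₁ + 2α₂) = 2.45 / 1.0646 = 2.30 mmol/kg

DIC = 2.30 mmol/kg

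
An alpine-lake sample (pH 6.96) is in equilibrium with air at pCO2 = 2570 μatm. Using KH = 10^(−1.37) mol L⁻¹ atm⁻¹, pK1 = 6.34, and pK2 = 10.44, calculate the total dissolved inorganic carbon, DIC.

[CO2*] = KH · pCO2 = 10^(−1.37) × 2570×10^-6 = 1.096×10^-4 mol/L
α₀ = 1/(1 + K1/[H⁺] + K1K2/[H⁺]²) = 1/(1 + 10^+0.62 + 10^-2.86) = 0.1934
DIC = [CO2*]/α₀ = 1.096×10^-4 / 0.1934 = 0.567 mmol/L

DIC = 0.567 mmol/L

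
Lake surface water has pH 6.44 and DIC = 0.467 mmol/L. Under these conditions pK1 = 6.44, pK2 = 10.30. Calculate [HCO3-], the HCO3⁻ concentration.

α₁ = 1 / (1 + [H⁺]/K1 + K2/[H⁺]) = 1 / (1 + 10^+0.00 + 10^-3.86)
   = 1 / (1 + 1.0000 + 0.00013804) = 1/2.0001 = 0.5000
[HCO3⁻] = α₁ × DIC = 0.5000 × 0.467 = 0.233 mmol/L

[HCO3⁻] = 0.233 mmol/L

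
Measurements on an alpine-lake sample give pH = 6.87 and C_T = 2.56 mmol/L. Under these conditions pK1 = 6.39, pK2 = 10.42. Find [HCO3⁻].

[HCO3⁻] = 1.92 mmol/L

α₁ = 1 / (1 + [H⁺]/K1 + K2/[H⁺]) = 1 / (1 + 10^-0.48 + 10^-3.55)
   = 1 / (1 + 0.33113 + 0.00028184) = 1/1.3314 = 0.7511
[HCO3⁻] = α₁ × DIC = 0.7511 × 2.56 = 1.92 mmol/L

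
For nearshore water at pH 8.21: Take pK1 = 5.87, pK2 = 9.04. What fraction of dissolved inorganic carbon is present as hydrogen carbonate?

α₁ = 0.868

α₁ = 1 / (1 + [H⁺]/K1 + K2/[H⁺]) = 1 / (1 + 10^-2.34 + 10^-0.83)
   = 1 / (1 + 0.0045709 + 0.14791) = 1/1.1525 = 0.8677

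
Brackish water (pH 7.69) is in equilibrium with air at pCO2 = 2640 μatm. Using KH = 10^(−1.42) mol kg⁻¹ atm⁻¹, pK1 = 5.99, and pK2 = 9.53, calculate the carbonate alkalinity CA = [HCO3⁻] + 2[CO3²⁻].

CA = 5.18 mmol/kg

[CO2*] = KH · pCO2 = 10^(−1.42) × 2640×10^-6 = 1.004×10^-4 mol/kg
α₀ = 1/(1 + K1/[H⁺] + K1K2/[H⁺]²) = 1/(1 + 10^+1.70 + 10^-0.14) = 0.01929
DIC = [CO2*]/α₀ = 1.004×10^-4 / 0.01929 = 5.203 mmol/kg
CA = (α₁ + 2α₂)·DIC = (0.9667 + 2×0.01397) × 5.203 = 5.18 mmol/kg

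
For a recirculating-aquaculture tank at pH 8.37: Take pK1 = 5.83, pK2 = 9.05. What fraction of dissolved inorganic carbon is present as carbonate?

α₂ = 1 / (1 + [H⁺]/K2 + [H⁺]²/(K1K2)) = 1 / (1 + 10^+0.68 + 10^-1.86)
   = 1 / (1 + 4.7863 + 0.013804) = 1/5.8001 = 0.1724

α₂ = 0.172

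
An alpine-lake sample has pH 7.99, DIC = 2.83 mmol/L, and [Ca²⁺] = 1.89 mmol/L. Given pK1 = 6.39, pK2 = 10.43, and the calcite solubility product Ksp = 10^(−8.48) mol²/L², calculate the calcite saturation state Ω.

α₂ = 1 / (1 + [H⁺]/K2 + [H⁺]²/(K1K2)) = 1 / (1 + 10^+2.44 + 10^+0.84)
   = 1 / (1 + 275.42 + 6.9183) = 1/283.34 = 0.003529
[CO3²⁻] = α₂ × DIC = 0.003529 × 2.83 = 0.009988 mmol/L = 9.988 μmol/L
Ksp = 10^(−8.48) = 3.311×10^-9
Ω = [Ca²⁺][CO3²⁻]/Ksp = (1.89×10^-3)(9.988×10^-6) / 3.311×10^-9 = 5.70

Ω = 5.70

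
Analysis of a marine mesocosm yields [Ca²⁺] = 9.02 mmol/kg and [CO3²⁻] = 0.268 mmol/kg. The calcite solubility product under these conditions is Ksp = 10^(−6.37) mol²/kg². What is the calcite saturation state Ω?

Ω = 5.67

Ksp = 10^(−6.37) = 4.266×10^-7
Ω = [Ca²⁺][CO3²⁻]/Ksp = (9.02×10^-3)(0.268×10^-3) / 4.266×10^-7 = 5.67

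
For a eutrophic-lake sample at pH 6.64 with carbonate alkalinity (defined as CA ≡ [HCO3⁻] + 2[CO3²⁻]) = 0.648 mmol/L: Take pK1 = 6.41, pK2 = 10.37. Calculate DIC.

DIC = 1.03 mmol/L

CA = [HCO3⁻] + 2[CO3²⁻] = (α₁ + 2α₂)·DIC
At pH 6.64: [H⁺]/K1 = 10^-0.23 = 0.58884, K2/[H⁺] = 10^-3.73 = 0.00018621
α₁ = 1/(1 + 0.58884 + 0.00018621) = 1/1.5890 = 0.6293; α₂ = α₁·K2/[H⁺] = 0.0001172
α₁ + 2α₂ = 0.6295
DIC = CA / (α₁ + 2α₂) = 0.648 / 0.6295 = 1.03 mmol/L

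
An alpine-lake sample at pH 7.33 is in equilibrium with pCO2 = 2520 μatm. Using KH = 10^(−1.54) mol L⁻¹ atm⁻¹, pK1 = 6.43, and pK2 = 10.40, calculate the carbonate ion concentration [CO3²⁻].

[CO2*] = KH · pCO2 = 10^(−1.54) × 2520×10^-6 = 7.268×10^-5 mol/L
α₀ = 1/(1 + K1/[H⁺] + K1K2/[H⁺]²) = 1/(1 + 10^+0.90 + 10^-2.17) = 0.1117
DIC = [CO2*]/α₀ = 7.268×10^-5 / 0.1117 = 0.6505 mmol/L
[CO3²⁻] = α₂·DIC; α₂ = 0.0007554, so [CO3²⁻] = 0.0007554 × 0.6505 = 0.000491 mmol/L = 0.491 μmol/L

[CO3²⁻] = 0.491 μmol/L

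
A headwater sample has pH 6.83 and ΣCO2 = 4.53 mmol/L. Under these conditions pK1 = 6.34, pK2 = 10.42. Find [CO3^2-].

α₂ = 1 / (1 + [H⁺]/K2 + [H⁺]²/(K1K2)) = 1 / (1 + 10^+3.59 + 10^+3.10)
   = 1 / (1 + 3890.5 + 1258.9) = 1/5150.4 = 0.0001942
[CO3²⁻] = α₂ × DIC = 0.0001942 × 4.53 = 0.000880 mmol/L = 0.880 μmol/L

[CO3²⁻] = 0.880 μmol/L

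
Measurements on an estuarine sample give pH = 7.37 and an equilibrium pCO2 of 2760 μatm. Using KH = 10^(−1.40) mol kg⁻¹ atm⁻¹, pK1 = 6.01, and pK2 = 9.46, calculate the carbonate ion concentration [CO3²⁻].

[CO2*] = KH · pCO2 = 10^(−1.40) × 2760×10^-6 = 1.099×10^-4 mol/kg
α₀ = 1/(1 + K1/[H⁺] + K1K2/[H⁺]²) = 1/(1 + 10^+1.36 + 10^-0.73) = 0.04150
DIC = [CO2*]/α₀ = 1.099×10^-4 / 0.04150 = 2.647 mmol/kg
[CO3²⁻] = α₂·DIC; α₂ = 0.007728, so [CO3²⁻] = 0.007728 × 2.647 = 0.0205 mmol/kg

[CO3²⁻] = 0.0205 mmol/kg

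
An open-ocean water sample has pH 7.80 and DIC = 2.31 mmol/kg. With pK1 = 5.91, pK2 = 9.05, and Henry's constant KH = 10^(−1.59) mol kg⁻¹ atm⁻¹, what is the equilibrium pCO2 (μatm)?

pCO2 = 1080 μatm

α₀ = 1 / (1 + K1/[H⁺] + K1K2/[H⁺]²) = 1 / (1 + 10^+1.89 + 10^+0.64)
   = 1 / (1 + 77.625 + 4.3652) = 1/82.990 = 0.01205
[CO2*] = α₀ × DIC = 0.01205 × 2.31 = 0.02783 mmol/kg
pCO2 = [CO2*]/KH = 2.783×10^-5 / 2.570×10^-2 = 1080 μatm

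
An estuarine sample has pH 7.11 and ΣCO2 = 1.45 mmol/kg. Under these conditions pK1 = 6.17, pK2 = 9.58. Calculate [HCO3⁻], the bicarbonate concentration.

α₁ = 1 / (1 + [H⁺]/K1 + K2/[H⁺]) = 1 / (1 + 10^-0.94 + 10^-2.47)
   = 1 / (1 + 0.11482 + 0.0033884) = 1/1.1182 = 0.8943
[HCO3⁻] = α₁ × DIC = 0.8943 × 1.45 = 1.30 mmol/kg

[HCO3⁻] = 1.30 mmol/kg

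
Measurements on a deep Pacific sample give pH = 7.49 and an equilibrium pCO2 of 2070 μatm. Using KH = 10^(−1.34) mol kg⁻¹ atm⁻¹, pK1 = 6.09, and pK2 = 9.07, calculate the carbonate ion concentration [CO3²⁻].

[CO3²⁻] = 0.0625 mmol/kg

[CO2*] = KH · pCO2 = 10^(−1.34) × 2070×10^-6 = 9.462×10^-5 mol/kg
α₀ = 1/(1 + K1/[H⁺] + K1K2/[H⁺]²) = 1/(1 + 10^+1.40 + 10^-0.18) = 0.03734
DIC = [CO2*]/α₀ = 9.462×10^-5 / 0.03734 = 2.534 mmol/kg
[CO3²⁻] = α₂·DIC; α₂ = 0.02467, so [CO3²⁻] = 0.02467 × 2.534 = 0.0625 mmol/kg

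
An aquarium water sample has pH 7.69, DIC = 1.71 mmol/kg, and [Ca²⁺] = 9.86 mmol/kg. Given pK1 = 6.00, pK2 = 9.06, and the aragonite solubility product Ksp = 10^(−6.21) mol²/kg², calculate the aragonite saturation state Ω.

Ω = 1.10

α₂ = 1 / (1 + [H⁺]/K2 + [H⁺]²/(K1K2)) = 1 / (1 + 10^+1.37 + 10^-0.32)
   = 1 / (1 + 23.442 + 0.47863) = 1/24.921 = 0.04013
[CO3²⁻] = α₂ × DIC = 0.04013 × 1.71 = 0.06862 mmol/kg
Ksp = 10^(−6.21) = 6.166×10^-7
Ω = [Ca²⁺][CO3²⁻]/Ksp = (9.86×10^-3)(6.862×10^-5) / 6.166×10^-7 = 1.10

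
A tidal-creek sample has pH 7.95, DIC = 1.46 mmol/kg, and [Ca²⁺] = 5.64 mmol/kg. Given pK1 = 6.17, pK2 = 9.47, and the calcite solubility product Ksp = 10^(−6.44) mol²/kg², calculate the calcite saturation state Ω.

Ω = 0.654

α₂ = 1 / (1 + [H⁺]/K2 + [H⁺]²/(K1K2)) = 1 / (1 + 10^+1.52 + 10^-0.26)
   = 1 / (1 + 33.113 + 0.54954) = 1/34.663 = 0.02885
[CO3²⁻] = α₂ × DIC = 0.02885 × 1.46 = 0.04212 mmol/kg
Ksp = 10^(−6.44) = 3.631×10^-7
Ω = [Ca²⁺][CO3²⁻]/Ksp = (5.64×10^-3)(4.212×10^-5) / 3.631×10^-7 = 0.654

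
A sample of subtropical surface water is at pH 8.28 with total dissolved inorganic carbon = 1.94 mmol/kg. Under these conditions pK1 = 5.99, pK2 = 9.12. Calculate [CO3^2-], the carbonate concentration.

[CO3²⁻] = 0.244 mmol/kg

α₂ = 1 / (1 + [H⁺]/K2 + [H⁺]²/(K1K2)) = 1 / (1 + 10^+0.84 + 10^-1.45)
   = 1 / (1 + 6.9183 + 0.035481) = 1/7.9538 = 0.1257
[CO3²⁻] = α₂ × DIC = 0.1257 × 1.94 = 0.244 mmol/kg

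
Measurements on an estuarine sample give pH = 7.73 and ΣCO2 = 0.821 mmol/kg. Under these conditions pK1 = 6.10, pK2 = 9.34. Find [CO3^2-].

α₂ = 1 / (1 + [H⁺]/K2 + [H⁺]²/(K1K2)) = 1 / (1 + 10^+1.61 + 10^-0.02)
   = 1 / (1 + 40.738 + 0.95499) = 1/42.693 = 0.02342
[CO3²⁻] = α₂ × DIC = 0.02342 × 0.821 = 0.0192 mmol/kg = 19.2 μmol/kg

[CO3²⁻] = 19.2 μmol/kg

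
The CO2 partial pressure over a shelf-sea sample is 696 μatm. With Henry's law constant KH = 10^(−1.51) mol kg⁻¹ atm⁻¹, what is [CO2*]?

[CO2*] = 21.5 μmol/kg

KH = 10^(−1.51) = 3.090×10^-2 mol kg⁻¹ atm⁻¹
[CO2*] = KH · pCO2 = 3.090×10^-2 × 696×10^-6 atm = 2.15×10^-5 mol/kg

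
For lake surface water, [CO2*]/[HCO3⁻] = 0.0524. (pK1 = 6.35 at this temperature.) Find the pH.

From K1 = [H⁺][HCO3⁻]/[CO2*]:  pH = pK1 − log₁₀([CO2*]/[HCO3⁻])
log₁₀(0.0524) = -1.281
pH = 6.35 − (-1.281) = 7.63

pH = 7.63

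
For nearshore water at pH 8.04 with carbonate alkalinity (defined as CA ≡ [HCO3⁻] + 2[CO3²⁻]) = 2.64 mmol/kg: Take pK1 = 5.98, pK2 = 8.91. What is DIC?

DIC = 2.38 mmol/kg

CA = [HCO3⁻] + 2[CO3²⁻] = (α₁ + 2α₂)·DIC
At pH 8.04: [H⁺]/K1 = 10^-2.06 = 0.0087096, K2/[H⁺] = 10^-0.87 = 0.13490
α₁ = 1/(1 + 0.0087096 + 0.13490) = 1/1.1436 = 0.8744; α₂ = α₁·K2/[H⁺] = 0.1180
α₁ + 2α₂ = 1.1103
DIC = CA / (α₁ + 2α₂) = 2.64 / 1.1103 = 2.38 mmol/kg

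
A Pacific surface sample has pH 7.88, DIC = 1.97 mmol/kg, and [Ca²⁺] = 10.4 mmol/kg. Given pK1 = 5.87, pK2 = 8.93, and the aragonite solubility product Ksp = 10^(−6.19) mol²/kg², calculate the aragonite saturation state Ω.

Ω = 2.57

α₂ = 1 / (1 + [H⁺]/K2 + [H⁺]²/(K1K2)) = 1 / (1 + 10^+1.05 + 10^-0.96)
   = 1 / (1 + 11.220 + 0.10965) = 1/12.330 = 0.08110
[CO3²⁻] = α₂ × DIC = 0.08110 × 1.97 = 0.1598 mmol/kg
Ksp = 10^(−6.19) = 6.457×10^-7
Ω = [Ca²⁺][CO3²⁻]/Ksp = (10.4×10^-3)(1.598×10^-4) / 6.457×10^-7 = 2.57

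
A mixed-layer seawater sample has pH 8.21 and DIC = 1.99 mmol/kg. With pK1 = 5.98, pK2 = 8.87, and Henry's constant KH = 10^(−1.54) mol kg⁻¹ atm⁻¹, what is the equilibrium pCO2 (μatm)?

α₀ = 1 / (1 + K1/[H⁺] + K1K2/[H⁺]²) = 1 / (1 + 10^+2.23 + 10^+1.57)
   = 1 / (1 + 169.82 + 37.154) = 1/207.98 = 0.004808
[CO2*] = α₀ × DIC = 0.004808 × 1.99 = 0.009568 mmol/kg = 9.568 μmol/kg
pCO2 = [CO2*]/KH = 9.568×10^-6 / 2.884×10^-2 = 332 μatm

pCO2 = 332 μatm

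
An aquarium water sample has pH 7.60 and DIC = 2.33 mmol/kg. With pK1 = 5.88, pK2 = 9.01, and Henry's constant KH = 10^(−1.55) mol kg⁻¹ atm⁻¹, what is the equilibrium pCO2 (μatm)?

pCO2 = 1490 μatm

α₀ = 1 / (1 + K1/[H⁺] + K1K2/[H⁺]²) = 1 / (1 + 10^+1.72 + 10^+0.31)
   = 1 / (1 + 52.481 + 2.0417) = 1/55.522 = 0.01801
[CO2*] = α₀ × DIC = 0.01801 × 2.33 = 0.04196 mmol/kg
pCO2 = [CO2*]/KH = 4.196×10^-5 / 2.818×10^-2 = 1490 μatm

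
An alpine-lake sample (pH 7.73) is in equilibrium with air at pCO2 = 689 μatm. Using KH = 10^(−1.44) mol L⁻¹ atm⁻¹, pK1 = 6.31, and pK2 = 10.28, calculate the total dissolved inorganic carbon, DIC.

[CO2*] = KH · pCO2 = 10^(−1.44) × 689×10^-6 = 2.502×10^-5 mol/L
α₀ = 1/(1 + K1/[H⁺] + K1K2/[H⁺]²) = 1/(1 + 10^+1.42 + 10^-1.13) = 0.03653
DIC = [CO2*]/α₀ = 2.502×10^-5 / 0.03653 = 0.685 mmol/L

DIC = 0.685 mmol/L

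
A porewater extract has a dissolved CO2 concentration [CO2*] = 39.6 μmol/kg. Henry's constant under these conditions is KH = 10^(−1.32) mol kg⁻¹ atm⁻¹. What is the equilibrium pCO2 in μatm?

pCO2 = 827 μatm

KH = 10^(−1.32) = 4.786×10^-2 mol kg⁻¹ atm⁻¹
pCO2 = [CO2*]/KH = 39.6×10^-6 / 4.786×10^-2 = 8.27×10^-4 atm = 827 μatm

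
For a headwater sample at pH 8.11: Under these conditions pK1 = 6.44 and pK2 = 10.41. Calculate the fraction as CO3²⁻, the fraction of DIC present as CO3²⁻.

α₂ = 0.00488

α₂ = 1 / (1 + [H⁺]/K2 + [H⁺]²/(K1K2)) = 1 / (1 + 10^+2.30 + 10^+0.63)
   = 1 / (1 + 199.53 + 4.2658) = 1/204.79 = 0.004883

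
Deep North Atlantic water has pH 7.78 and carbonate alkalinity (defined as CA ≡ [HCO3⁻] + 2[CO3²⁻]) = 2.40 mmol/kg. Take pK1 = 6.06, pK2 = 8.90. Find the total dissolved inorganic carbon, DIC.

CA = [HCO3⁻] + 2[CO3²⁻] = (α₁ + 2α₂)·DIC
At pH 7.78: [H⁺]/K1 = 10^-1.72 = 0.019055, K2/[H⁺] = 10^-1.12 = 0.075858
α₁ = 1/(1 + 0.019055 + 0.075858) = 1/1.0949 = 0.9133; α₂ = α₁·K2/[H⁺] = 0.06928
α₁ + 2α₂ = 1.0519
DIC = CA / (α₁ + 2α₂) = 2.40 / 1.0519 = 2.28 mmol/kg

DIC = 2.28 mmol/kg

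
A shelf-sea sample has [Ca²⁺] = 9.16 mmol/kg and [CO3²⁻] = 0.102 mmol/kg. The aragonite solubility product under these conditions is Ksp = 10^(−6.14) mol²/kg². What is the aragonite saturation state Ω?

Ksp = 10^(−6.14) = 7.244×10^-7
Ω = [Ca²⁺][CO3²⁻]/Ksp = (9.16×10^-3)(0.102×10^-3) / 7.244×10^-7 = 1.29

Ω = 1.29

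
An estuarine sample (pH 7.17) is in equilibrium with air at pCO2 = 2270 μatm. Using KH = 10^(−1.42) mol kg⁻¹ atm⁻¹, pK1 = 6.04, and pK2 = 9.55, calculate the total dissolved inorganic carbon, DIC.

[CO2*] = KH · pCO2 = 10^(−1.42) × 2270×10^-6 = 8.630×10^-5 mol/kg
α₀ = 1/(1 + K1/[H⁺] + K1K2/[H⁺]²) = 1/(1 + 10^+1.13 + 10^-1.25) = 0.06875
DIC = [CO2*]/α₀ = 8.630×10^-5 / 0.06875 = 1.26 mmol/kg

DIC = 1.26 mmol/kg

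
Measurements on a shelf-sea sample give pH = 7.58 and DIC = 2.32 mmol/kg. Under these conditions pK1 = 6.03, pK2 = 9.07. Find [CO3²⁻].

[CO3²⁻] = 0.0708 mmol/kg

α₂ = 1 / (1 + [H⁺]/K2 + [H⁺]²/(K1K2)) = 1 / (1 + 10^+1.49 + 10^-0.06)
   = 1 / (1 + 30.903 + 0.87096) = 1/32.774 = 0.03051
[CO3²⁻] = α₂ × DIC = 0.03051 × 2.32 = 0.0708 mmol/kg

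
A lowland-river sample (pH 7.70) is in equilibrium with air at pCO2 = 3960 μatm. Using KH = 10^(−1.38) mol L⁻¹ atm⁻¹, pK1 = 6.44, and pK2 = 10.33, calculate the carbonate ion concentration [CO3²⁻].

[CO3²⁻] = 7.04 μmol/L

[CO2*] = KH · pCO2 = 10^(−1.38) × 3960×10^-6 = 1.651×10^-4 mol/L
α₀ = 1/(1 + K1/[H⁺] + K1K2/[H⁺]²) = 1/(1 + 10^+1.26 + 10^-1.37) = 0.05198
DIC = [CO2*]/α₀ = 1.651×10^-4 / 0.05198 = 3.176 mmol/L
[CO3²⁻] = α₂·DIC; α₂ = 0.002217, so [CO3²⁻] = 0.002217 × 3.176 = 0.00704 mmol/L = 7.04 μmol/L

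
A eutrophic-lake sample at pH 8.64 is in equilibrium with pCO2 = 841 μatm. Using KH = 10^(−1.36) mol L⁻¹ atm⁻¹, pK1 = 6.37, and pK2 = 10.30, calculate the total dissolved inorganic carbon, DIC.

[CO2*] = KH · pCO2 = 10^(−1.36) × 841×10^-6 = 3.671×10^-5 mol/L
α₀ = 1/(1 + K1/[H⁺] + K1K2/[H⁺]²) = 1/(1 + 10^+2.27 + 10^+0.61) = 0.005228
DIC = [CO2*]/α₀ = 3.671×10^-5 / 0.005228 = 7.02 mmol/L

DIC = 7.02 mmol/L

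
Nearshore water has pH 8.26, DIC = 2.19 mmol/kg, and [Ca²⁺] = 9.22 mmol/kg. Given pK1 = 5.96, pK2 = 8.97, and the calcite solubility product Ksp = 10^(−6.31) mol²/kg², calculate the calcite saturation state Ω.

α₂ = 1 / (1 + [H⁺]/K2 + [H⁺]²/(K1K2)) = 1 / (1 + 10^+0.71 + 10^-1.59)
   = 1 / (1 + 5.1286 + 0.025704) = 1/6.1543 = 0.1625
[CO3²⁻] = α₂ × DIC = 0.1625 × 2.19 = 0.3558 mmol/kg
Ksp = 10^(−6.31) = 4.898×10^-7
Ω = [Ca²⁺][CO3²⁻]/Ksp = (9.22×10^-3)(3.558×10^-4) / 4.898×10^-7 = 6.70

Ω = 6.70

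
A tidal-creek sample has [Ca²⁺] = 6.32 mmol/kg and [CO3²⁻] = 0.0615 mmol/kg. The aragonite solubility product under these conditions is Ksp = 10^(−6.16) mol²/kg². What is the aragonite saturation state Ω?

Ksp = 10^(−6.16) = 6.918×10^-7
Ω = [Ca²⁺][CO3²⁻]/Ksp = (6.32×10^-3)(0.0615×10^-3) / 6.918×10^-7 = 0.562

Ω = 0.562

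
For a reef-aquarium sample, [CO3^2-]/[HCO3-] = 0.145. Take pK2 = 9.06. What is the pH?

pH = 8.22

From K2 = [H⁺][CO3^2-]/[HCO3-]:  pH = pK2 + log₁₀([CO3^2-]/[HCO3-])
log₁₀(0.145) = -0.839
pH = 9.06 + (-0.839) = 8.22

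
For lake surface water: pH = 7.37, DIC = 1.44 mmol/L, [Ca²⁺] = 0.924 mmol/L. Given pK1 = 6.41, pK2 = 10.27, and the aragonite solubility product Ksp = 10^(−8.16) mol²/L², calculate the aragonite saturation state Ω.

α₂ = 1 / (1 + [H⁺]/K2 + [H⁺]²/(K1K2)) = 1 / (1 + 10^+2.90 + 10^+1.94)
   = 1 / (1 + 794.33 + 87.096) = 1/882.42 = 0.001133
[CO3²⁻] = α₂ × DIC = 0.001133 × 1.44 = 0.001632 mmol/L = 1.632 μmol/L
Ksp = 10^(−8.16) = 6.918×10^-9
Ω = [Ca²⁺][CO3²⁻]/Ksp = (0.924×10^-3)(1.632×10^-6) / 6.918×10^-9 = 0.218

Ω = 0.218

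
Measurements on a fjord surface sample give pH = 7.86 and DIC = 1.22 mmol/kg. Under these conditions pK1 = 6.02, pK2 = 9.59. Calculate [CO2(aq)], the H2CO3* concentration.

α₀ = 1 / (1 + K1/[H⁺] + K1K2/[H⁺]²) = 1 / (1 + 10^+1.84 + 10^+0.11)
   = 1 / (1 + 69.183 + 1.2882) = 1/71.471 = 0.01399
[CO2*] = α₀ × DIC = 0.01399 × 1.22 = 0.0171 mmol/kg = 17.1 μmol/kg

[CO2*] = 17.1 μmol/kg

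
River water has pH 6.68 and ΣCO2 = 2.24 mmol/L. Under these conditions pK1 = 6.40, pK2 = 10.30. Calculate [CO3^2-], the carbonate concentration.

α₂ = 1 / (1 + [H⁺]/K2 + [H⁺]²/(K1K2)) = 1 / (1 + 10^+3.62 + 10^+3.34)
   = 1 / (1 + 4168.7 + 2187.8) = 1/6357.5 = 0.0001573
[CO3²⁻] = α₂ × DIC = 0.0001573 × 2.24 = 0.000352 mmol/L = 0.352 μmol/L

[CO3²⁻] = 0.352 μmol/L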